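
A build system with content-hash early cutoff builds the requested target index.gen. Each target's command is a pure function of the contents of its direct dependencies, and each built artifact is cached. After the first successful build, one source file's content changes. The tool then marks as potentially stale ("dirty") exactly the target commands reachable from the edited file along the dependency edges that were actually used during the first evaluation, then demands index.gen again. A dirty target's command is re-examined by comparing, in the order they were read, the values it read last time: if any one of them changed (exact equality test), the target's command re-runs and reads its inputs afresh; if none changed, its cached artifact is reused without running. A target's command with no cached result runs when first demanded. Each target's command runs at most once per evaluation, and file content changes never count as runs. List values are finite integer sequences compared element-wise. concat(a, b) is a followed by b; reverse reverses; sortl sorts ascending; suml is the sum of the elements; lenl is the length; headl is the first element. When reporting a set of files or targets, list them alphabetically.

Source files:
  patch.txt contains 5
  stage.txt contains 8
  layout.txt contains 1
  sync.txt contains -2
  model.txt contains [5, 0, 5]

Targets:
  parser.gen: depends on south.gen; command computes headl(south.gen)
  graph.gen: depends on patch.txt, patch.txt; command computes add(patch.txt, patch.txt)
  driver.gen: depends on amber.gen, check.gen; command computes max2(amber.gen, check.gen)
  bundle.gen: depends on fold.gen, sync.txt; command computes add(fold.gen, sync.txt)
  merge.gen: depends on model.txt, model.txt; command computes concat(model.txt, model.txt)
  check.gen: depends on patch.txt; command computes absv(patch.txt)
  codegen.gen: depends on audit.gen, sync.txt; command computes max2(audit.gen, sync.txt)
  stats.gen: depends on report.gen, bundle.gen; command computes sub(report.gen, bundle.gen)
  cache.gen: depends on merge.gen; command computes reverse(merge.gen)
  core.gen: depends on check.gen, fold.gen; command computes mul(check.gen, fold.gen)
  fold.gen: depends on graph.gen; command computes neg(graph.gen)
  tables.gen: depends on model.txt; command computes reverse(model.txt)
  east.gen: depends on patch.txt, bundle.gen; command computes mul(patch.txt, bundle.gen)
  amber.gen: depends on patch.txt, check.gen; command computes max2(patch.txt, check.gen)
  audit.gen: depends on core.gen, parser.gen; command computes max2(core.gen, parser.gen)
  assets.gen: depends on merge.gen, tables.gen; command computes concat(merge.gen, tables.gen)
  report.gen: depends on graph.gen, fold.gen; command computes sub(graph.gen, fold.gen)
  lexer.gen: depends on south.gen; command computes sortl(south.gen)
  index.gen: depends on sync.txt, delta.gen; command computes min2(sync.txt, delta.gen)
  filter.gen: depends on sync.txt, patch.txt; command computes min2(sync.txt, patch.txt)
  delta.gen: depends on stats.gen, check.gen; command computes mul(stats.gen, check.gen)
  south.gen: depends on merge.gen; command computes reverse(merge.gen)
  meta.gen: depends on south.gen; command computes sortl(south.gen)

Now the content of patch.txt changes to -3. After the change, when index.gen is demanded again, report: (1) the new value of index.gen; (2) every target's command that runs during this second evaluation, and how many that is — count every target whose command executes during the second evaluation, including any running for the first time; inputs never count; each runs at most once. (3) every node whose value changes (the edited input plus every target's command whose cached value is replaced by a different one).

New value of index.gen: -48.
Target commands that run: bundle.gen, check.gen, delta.gen, fold.gen, graph.gen, index.gen, report.gen, stats.gen — 8 in total.
Values that change: bundle.gen, check.gen, delta.gen, fold.gen, graph.gen, index.gen, patch.txt, report.gen, stats.gen.

First evaluation (everything demanded from the output):
  check.gen = absv(5) = 5
  graph.gen = add(5, 5) = 10
  fold.gen = neg(10) = -10
  bundle.gen = add(-10, -2) = -12
  report.gen = sub(10, -10) = 20
  stats.gen = sub(20, -12) = 32
  delta.gen = mul(32, 5) = 160
  index.gen = min2(-2, 160) = -2

Propagation after the edit:
  check.gen: runs — patch.txt 5->-3; result 3.
  graph.gen: runs — patch.txt 5->-3; patch.txt 5->-3; result -6.
  fold.gen: runs — graph.gen 10->-6; result 6.
  bundle.gen: runs — fold.gen -10->6; result 4.
  report.gen: runs — graph.gen 10->-6; fold.gen -10->6; result -12.
  stats.gen: runs — report.gen 20->-12; bundle.gen -12->4; result -16.
  delta.gen: runs — stats.gen 32->-16; check.gen 5->3; result -48.
  index.gen: runs — delta.gen 160->-48; result -48.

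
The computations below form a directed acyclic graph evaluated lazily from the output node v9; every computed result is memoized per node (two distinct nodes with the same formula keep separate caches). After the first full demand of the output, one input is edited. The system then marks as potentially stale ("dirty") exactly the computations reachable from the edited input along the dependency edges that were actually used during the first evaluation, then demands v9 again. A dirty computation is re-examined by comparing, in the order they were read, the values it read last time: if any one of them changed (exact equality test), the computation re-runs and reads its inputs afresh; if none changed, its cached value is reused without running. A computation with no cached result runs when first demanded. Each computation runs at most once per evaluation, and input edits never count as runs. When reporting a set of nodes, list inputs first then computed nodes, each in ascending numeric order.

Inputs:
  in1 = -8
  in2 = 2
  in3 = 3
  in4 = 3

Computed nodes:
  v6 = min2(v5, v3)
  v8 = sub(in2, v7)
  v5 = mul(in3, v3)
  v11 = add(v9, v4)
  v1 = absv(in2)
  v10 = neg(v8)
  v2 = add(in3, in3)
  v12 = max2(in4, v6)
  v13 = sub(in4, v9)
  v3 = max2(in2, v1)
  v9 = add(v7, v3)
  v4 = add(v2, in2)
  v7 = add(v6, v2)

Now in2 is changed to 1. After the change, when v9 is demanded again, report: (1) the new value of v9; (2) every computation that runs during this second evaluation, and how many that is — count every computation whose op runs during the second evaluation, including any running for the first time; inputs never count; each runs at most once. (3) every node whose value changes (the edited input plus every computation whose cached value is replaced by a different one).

First demand of the output computes:
  v1 = absv(2) = 2
  v2 = add(3, 3) = 6
  v3 = max2(2, 2) = 2
  v5 = mul(3, 2) = 6
  v6 = min2(6, 2) = 2
  v7 = add(2, 6) = 8
  v9 = add(8, 2) = 10

After the edit, cleaning proceeds:
  v1: a read changed (in2 2->1) — executes, giving 1.
  v3: a read changed (in2 2->1; v1 2->1) — executes, giving 1.
  v5: a read changed (v3 2->1) — executes, giving 3.
  v6: a read changed (v5 6->3; v3 2->1) — executes, giving 1.
  v7: a read changed (v6 2->1) — executes, giving 7.
  v9: a read changed (v7 8->7; v3 2->1) — executes, giving 8.

Demanding v9 again yields 8.
6 computations run: v1, v3, v5, v6, v7, v9.
The nodes whose values change: in2, v1, v3, v5, v6, v7, v9.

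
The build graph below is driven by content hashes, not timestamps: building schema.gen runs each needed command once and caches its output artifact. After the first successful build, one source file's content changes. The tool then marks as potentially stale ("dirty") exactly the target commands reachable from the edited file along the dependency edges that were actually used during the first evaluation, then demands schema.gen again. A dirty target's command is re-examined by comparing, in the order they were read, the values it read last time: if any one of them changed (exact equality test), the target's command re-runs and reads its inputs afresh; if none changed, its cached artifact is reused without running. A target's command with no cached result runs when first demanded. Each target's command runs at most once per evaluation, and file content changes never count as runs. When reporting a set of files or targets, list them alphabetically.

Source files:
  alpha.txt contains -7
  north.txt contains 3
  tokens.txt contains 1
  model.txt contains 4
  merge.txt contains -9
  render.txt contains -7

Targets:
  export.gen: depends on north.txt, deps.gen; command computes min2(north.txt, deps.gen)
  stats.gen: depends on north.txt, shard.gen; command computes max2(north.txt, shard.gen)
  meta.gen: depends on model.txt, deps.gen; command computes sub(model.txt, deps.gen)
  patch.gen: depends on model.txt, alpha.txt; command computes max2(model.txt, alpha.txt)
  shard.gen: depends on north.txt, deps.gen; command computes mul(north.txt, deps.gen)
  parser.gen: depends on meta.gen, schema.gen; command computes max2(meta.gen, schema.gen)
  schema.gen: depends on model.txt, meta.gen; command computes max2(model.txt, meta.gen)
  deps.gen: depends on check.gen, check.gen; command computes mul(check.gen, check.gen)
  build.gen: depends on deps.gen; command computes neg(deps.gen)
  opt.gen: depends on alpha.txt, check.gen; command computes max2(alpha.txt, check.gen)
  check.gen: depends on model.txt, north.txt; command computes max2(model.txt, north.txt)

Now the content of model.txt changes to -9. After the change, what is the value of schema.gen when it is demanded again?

Initial pass — values computed on the first demand:
  check.gen = max2(4, 3) = 4
  deps.gen = mul(4, 4) = 16
  meta.gen = sub(4, 16) = -12
  schema.gen = max2(4, -12) = 4

Second demand — change propagation:
  check.gen: re-runs because model.txt 4->-9; new result 3.
  deps.gen: re-runs because check.gen 4->3; check.gen 4->3; new result 9.
  meta.gen: re-runs because model.txt 4->-9; deps.gen 16->9; new result -18.
  schema.gen: re-runs because model.txt 4->-9; meta.gen -12->-18; new result -9.

schema.gen now evaluates to -9.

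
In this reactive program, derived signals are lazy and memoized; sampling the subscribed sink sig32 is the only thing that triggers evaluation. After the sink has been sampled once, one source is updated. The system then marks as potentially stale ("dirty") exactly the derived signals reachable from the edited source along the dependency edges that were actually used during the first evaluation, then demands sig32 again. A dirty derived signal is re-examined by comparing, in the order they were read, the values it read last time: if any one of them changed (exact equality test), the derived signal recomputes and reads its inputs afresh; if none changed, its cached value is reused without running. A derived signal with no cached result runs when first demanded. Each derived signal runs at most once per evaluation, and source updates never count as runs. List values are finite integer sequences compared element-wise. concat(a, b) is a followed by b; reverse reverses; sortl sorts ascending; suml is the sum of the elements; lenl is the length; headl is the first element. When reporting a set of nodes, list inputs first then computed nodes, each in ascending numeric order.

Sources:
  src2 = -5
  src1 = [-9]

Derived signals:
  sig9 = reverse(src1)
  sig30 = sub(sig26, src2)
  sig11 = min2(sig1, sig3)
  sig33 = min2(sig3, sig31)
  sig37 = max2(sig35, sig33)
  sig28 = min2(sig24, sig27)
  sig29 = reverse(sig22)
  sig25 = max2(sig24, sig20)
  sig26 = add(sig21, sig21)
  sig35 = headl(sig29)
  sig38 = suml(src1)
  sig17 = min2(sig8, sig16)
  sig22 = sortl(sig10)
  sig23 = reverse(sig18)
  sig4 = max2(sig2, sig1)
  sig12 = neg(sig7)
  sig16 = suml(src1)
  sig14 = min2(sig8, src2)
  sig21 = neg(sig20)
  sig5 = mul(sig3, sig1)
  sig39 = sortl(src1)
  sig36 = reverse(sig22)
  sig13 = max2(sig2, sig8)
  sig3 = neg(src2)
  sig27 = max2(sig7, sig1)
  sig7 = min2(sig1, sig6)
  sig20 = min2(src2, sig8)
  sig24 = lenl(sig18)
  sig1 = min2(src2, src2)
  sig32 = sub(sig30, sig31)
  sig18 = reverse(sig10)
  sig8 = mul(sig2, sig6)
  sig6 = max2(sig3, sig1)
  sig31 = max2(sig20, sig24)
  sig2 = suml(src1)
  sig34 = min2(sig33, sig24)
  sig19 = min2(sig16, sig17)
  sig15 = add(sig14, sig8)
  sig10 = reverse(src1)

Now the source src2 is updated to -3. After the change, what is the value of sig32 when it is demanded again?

Demanding sig32 again yields 56.

First demand of the output computes:
  sig1 = min2(-5, -5) = -5
  sig2 = suml([-9]) = -9
  sig3 = neg(-5) = 5
  sig6 = max2(5, -5) = 5
  sig8 = mul(-9, 5) = -45
  sig10 = reverse([-9]) = [-9]
  sig18 = reverse([-9]) = [-9]
  sig20 = min2(-5, -45) = -45
  sig21 = neg(-45) = 45
  sig24 = lenl([-9]) = 1
  sig26 = add(45, 45) = 90
  sig30 = sub(90, -5) = 95
  sig31 = max2(-45, 1) = 1
  sig32 = sub(95, 1) = 94

After the edit, cleaning proceeds:
  sig1: a read changed (src2 -5->-3; src2 -5->-3) — executes, giving -3.
  sig3: a read changed (src2 -5->-3) — executes, giving 3.
  sig6: a read changed (sig3 5->3; sig1 -5->-3) — executes, giving 3.
  sig8: a read changed (sig6 5->3) — executes, giving -27.
  sig20: a read changed (src2 -5->-3; sig8 -45->-27) — executes, giving -27.
  sig21: a read changed (sig20 -45->-27) — executes, giving 27.
  sig26: a read changed (sig21 45->27; sig21 45->27) — executes, giving 54.
  sig30: a read changed (sig26 90->54; src2 -5->-3) — executes, giving 57.
  sig31: a read changed (sig20 -45->-27) — executes, giving 1 — identical to its old value.
  sig32: a read changed (sig30 95->57) — executes, giving 56.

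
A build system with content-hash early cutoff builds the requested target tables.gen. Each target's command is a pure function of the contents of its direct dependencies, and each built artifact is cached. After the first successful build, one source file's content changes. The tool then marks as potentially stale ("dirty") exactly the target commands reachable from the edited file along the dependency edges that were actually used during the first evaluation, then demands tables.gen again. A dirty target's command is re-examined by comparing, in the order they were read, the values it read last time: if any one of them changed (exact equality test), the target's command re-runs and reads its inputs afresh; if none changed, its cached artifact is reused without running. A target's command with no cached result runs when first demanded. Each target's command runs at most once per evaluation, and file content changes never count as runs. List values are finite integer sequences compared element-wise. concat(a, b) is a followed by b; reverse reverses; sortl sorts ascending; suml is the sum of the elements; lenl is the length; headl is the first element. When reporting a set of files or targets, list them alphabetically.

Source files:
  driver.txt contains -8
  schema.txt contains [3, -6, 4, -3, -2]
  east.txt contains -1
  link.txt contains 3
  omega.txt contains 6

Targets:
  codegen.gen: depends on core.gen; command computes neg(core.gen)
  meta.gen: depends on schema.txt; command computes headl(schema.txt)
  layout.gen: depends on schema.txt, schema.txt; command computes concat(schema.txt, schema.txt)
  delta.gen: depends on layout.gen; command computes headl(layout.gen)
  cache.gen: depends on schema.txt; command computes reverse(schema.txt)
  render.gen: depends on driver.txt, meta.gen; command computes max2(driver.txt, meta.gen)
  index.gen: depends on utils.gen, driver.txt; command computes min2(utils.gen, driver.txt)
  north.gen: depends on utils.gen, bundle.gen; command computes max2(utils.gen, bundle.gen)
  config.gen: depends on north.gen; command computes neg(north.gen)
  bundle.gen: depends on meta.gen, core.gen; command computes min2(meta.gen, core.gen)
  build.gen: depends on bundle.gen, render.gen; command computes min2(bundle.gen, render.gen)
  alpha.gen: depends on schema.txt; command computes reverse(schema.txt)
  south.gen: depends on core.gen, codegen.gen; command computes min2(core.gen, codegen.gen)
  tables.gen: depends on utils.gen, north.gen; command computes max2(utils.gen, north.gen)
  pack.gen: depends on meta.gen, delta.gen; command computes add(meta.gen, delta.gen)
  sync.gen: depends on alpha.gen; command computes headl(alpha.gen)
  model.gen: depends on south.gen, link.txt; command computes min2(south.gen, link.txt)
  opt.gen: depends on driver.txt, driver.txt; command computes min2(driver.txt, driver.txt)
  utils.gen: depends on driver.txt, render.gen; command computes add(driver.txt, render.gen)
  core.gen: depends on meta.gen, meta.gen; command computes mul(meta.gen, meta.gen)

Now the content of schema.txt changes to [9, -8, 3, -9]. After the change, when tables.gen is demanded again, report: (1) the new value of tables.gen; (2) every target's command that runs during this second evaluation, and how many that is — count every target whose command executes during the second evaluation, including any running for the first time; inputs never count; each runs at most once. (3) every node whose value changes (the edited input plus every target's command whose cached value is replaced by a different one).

First evaluation (everything demanded from the output):
  meta.gen = headl([3, -6, 4, -3, -2]) = 3
  core.gen = mul(3, 3) = 9
  bundle.gen = min2(3, 9) = 3
  render.gen = max2(-8, 3) = 3
  utils.gen = add(-8, 3) = -5
  north.gen = max2(-5, 3) = 3
  tables.gen = max2(-5, 3) = 3

Propagation after the edit:
  meta.gen: runs — schema.txt [3, -6, 4, -3, -2]->[9, -8, 3, -9]; result 9.
  core.gen: runs — meta.gen 3->9; meta.gen 3->9; result 81.
  bundle.gen: runs — meta.gen 3->9; core.gen 9->81; result 9.
  render.gen: runs — meta.gen 3->9; result 9.
  utils.gen: runs — render.gen 3->9; result 1.
  north.gen: runs — utils.gen -5->1; bundle.gen 3->9; result 9.
  tables.gen: runs — utils.gen -5->1; north.gen 3->9; result 9.

New value of tables.gen: 9.
Target commands that run: bundle.gen, core.gen, meta.gen, north.gen, render.gen, tables.gen, utils.gen — 7 in total.
Values that change: bundle.gen, core.gen, meta.gen, north.gen, render.gen, schema.txt, tables.gen, utils.gen.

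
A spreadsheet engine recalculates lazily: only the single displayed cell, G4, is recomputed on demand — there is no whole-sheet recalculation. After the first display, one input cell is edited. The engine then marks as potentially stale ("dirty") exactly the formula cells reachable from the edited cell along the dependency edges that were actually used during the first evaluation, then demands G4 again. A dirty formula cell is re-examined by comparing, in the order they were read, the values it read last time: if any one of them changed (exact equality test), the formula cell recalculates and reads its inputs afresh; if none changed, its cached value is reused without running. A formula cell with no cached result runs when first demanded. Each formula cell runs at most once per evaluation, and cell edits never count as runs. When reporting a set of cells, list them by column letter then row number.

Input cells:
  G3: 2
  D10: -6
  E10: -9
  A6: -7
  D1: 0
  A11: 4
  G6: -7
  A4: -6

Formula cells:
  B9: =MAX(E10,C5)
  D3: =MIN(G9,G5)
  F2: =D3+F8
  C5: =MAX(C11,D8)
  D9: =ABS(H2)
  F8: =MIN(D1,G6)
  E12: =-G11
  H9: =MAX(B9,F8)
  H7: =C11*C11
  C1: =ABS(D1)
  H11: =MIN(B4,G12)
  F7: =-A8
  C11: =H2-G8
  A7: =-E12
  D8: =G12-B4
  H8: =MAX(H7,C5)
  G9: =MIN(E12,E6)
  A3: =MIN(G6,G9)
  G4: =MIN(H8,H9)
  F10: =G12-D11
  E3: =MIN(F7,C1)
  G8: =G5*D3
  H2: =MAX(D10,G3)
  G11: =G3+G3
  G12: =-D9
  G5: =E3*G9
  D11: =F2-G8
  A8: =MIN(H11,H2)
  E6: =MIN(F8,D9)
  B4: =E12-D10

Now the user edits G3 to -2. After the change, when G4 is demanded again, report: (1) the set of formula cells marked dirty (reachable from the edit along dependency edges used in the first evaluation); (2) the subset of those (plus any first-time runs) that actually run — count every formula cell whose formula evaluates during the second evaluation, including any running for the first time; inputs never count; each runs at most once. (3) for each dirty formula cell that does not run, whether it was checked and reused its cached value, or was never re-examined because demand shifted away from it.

First evaluation (everything demanded from the output):
  C1 = ABS(0) = 0
  F8 = MIN(0, -7) = -7
  G11 = 2 + 2 = 4
  E12 = -(4) = -4
  B4 = -4 - -6 = 2
  H2 = MAX(-6, 2) = 2
  D9 = ABS(2) = 2
  E6 = MIN(-7, 2) = -7
  G9 = MIN(-4, -7) = -7
  G12 = -(2) = -2
  D8 = -2 - 2 = -4
  H11 = MIN(2, -2) = -2
  A8 = MIN(-2, 2) = -2
  F7 = -(-2) = 2
  E3 = MIN(2, 0) = 0
  G5 = 0 * -7 = 0
  D3 = MIN(-7, 0) = -7
  G8 = 0 * -7 = 0
  C11 = 2 - 0 = 2
  C5 = MAX(2, -4) = 2
  B9 = MAX(-9, 2) = 2
  H7 = 2 * 2 = 4
  H8 = MAX(4, 2) = 4
  H9 = MAX(2, -7) = 2
  G4 = MIN(4, 2) = 2

Propagation after the edit:
  G11: runs — G3 2->-2; G3 2->-2; result -4.
  E12: runs — G11 4->-4; result 4.
  B4: runs — E12 -4->4; result 10.
  H2: runs — G3 2->-2; result -2.
  D9: runs — H2 2->-2; result 2 (same value as before).
  E6: checked — values it read are unchanged (F8 unchanged, D9 unchanged); reused cached -7 without running.
  G9: runs — E12 -4->4; result -7 (same value as before).
  G12: checked — values it read are unchanged (D9 unchanged); reused cached -2 without running.
  D8: runs — B4 2->10; result -12.
  H11: runs — B4 2->10; result -2 (same value as before).
  A8: runs — H2 2->-2; result -2 (same value as before).
  F7: checked — values it read are unchanged (A8 unchanged); reused cached 2 without running.
  E3: checked — values it read are unchanged (F7 unchanged, C1 unchanged); reused cached 0 without running.
  G5: checked — values it read are unchanged (E3 unchanged, G9 unchanged); reused cached 0 without running.
  D3: checked — values it read are unchanged (G9 unchanged, G5 unchanged); reused cached -7 without running.
  G8: checked — values it read are unchanged (G5 unchanged, D3 unchanged); reused cached 0 without running.
  C11: runs — H2 2->-2; result -2.
  C5: runs — C11 2->-2; D8 -4->-12; result -2.
  B9: runs — C5 2->-2; result -2.
  H7: runs — C11 2->-2; C11 2->-2; result 4 (same value as before).
  H8: runs — C5 2->-2; result 4 (same value as before).
  H9: runs — B9 2->-2; result -2.
  G4: runs — H9 2->-2; result -2.

Key observation: the cutoff stops propagation at G12 — its inputs' values are unchanged, so it reuses its cache.

Marked dirty: A8, B4, B9, C5, C11, D3, D8, D9, E3, E6, E12, F7, G4, G5, G8, G9, G11, G12, H2, H7, H8, H9, H11.
Formula cells that run: A8, B4, B9, C5, C11, D8, D9, E12, G4, G9, G11, H2, H7, H8, H9, H11 — 16 in total.
Checked but reused from cache: D3, E3, E6, F7, G5, G8, G12.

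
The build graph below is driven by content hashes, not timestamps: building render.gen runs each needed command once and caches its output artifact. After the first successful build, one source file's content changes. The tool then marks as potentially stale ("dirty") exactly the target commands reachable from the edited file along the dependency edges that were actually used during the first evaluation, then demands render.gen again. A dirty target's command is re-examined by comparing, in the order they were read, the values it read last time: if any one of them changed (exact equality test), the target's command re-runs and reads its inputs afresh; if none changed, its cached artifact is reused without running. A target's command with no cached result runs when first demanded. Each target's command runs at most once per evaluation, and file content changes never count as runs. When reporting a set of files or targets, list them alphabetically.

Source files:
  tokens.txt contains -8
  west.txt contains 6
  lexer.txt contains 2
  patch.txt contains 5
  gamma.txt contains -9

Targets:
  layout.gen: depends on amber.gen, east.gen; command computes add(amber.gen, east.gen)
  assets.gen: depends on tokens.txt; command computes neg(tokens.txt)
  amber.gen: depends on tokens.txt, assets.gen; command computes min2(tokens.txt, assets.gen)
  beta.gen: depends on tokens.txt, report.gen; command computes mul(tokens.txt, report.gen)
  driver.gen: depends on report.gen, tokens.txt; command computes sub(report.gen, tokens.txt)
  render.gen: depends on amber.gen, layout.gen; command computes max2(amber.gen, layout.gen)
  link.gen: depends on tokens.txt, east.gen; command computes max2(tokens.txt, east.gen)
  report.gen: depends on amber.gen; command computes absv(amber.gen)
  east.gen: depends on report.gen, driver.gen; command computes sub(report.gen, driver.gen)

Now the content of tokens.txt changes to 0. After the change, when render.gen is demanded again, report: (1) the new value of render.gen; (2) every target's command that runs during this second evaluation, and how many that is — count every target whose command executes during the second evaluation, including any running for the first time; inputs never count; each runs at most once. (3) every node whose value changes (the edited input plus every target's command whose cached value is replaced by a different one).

Initial pass — values computed on the first demand:
  assets.gen = neg(-8) = 8
  amber.gen = min2(-8, 8) = -8
  report.gen = absv(-8) = 8
  driver.gen = sub(8, -8) = 16
  east.gen = sub(8, 16) = -8
  layout.gen = add(-8, -8) = -16
  render.gen = max2(-8, -16) = -8

Second demand — change propagation:
  assets.gen: re-runs because tokens.txt -8->0; new result 0.
  amber.gen: re-runs because tokens.txt -8->0; assets.gen 8->0; new result 0.
  report.gen: re-runs because amber.gen -8->0; new result 0.
  driver.gen: re-runs because report.gen 8->0; tokens.txt -8->0; new result 0.
  east.gen: re-runs because report.gen 8->0; driver.gen 16->0; new result 0.
  layout.gen: re-runs because amber.gen -8->0; east.gen -8->0; new result 0.
  render.gen: re-runs because amber.gen -8->0; layout.gen -16->0; new result 0.

render.gen now evaluates to 0.
Run set: amber.gen, assets.gen, driver.gen, east.gen, layout.gen, render.gen, report.gen (7 run).
Changed values: amber.gen, assets.gen, driver.gen, east.gen, layout.gen, render.gen, report.gen, tokens.txt.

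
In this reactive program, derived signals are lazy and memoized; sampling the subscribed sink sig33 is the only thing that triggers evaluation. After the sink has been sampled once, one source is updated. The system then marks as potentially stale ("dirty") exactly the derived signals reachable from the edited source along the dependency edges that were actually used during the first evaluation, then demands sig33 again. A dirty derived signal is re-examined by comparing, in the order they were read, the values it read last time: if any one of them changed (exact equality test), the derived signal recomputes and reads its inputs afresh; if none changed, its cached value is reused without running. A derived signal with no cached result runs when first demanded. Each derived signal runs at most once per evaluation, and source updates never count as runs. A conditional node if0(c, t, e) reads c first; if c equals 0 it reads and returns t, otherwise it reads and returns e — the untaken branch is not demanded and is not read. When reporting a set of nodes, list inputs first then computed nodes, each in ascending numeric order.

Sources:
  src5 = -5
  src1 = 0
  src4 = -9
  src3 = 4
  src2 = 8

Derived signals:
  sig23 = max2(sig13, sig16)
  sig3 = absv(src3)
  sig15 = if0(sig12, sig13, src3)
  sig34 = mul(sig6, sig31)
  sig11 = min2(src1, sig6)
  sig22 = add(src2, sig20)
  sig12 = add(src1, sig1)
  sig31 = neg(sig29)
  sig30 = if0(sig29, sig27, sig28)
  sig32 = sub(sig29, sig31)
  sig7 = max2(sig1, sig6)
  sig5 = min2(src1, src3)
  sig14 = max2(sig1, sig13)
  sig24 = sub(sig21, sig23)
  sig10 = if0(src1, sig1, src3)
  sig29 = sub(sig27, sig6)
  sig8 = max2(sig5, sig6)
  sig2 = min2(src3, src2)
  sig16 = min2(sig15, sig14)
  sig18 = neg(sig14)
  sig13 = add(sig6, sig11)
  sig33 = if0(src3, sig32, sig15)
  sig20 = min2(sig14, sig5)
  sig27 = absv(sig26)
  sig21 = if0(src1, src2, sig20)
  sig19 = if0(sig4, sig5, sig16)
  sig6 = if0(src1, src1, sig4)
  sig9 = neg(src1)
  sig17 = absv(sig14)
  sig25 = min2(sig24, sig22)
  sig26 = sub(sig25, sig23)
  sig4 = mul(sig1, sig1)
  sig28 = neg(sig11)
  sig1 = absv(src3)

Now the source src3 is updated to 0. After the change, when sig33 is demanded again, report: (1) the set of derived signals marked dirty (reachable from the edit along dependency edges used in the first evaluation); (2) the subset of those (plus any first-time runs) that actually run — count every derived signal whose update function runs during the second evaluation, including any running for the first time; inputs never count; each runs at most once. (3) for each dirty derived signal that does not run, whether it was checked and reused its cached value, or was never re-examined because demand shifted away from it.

The edit dirties: sig1, sig12, sig15, sig33.
21 derived signals run: sig1, sig5, sig6, sig11, sig12, sig13, sig14, sig15, sig16, sig20, sig21, sig22, sig23, sig24, sig25, sig26, sig27, sig29, sig31, sig32, sig33.
No dirty derived signal escaped a run.
Note the branch switch — sig5, sig6, sig11, sig13, sig14, sig16, sig20, sig21, sig22, sig23, sig24, sig25, sig26, sig27, sig29, sig31, sig32 had no cache and run now for the first time.

First demand of the output computes:
  sig1 = absv(4) = 4
  sig12 = add(0, 4) = 4
  sig15 = if0(sig12=4 -> else branch src3) = 4
  sig33 = if0(src3=4 -> else branch sig15) = 4

After the edit, cleaning proceeds:
  sig1: a read changed (src3 4->0) — executes, giving 0.
  sig5: had never run; runs now, result 0.
  sig6: had never run; runs now, result 0.
  sig11: had never run; runs now, result 0.
  sig12: a read changed (sig1 4->0) — executes, giving 0.
  sig13: had never run; runs now, result 0.
  sig14: had never run; runs now, result 0.
  sig15: a read changed (sig12 4->0; src3 4->0) — executes, giving 0.
  sig16: had never run; runs now, result 0.
  sig20: had never run; runs now, result 0.
  sig21: had never run; runs now, result 8.
  sig22: had never run; runs now, result 8.
  sig23: had never run; runs now, result 0.
  sig24: had never run; runs now, result 8.
  sig25: had never run; runs now, result 8.
  sig26: had never run; runs now, result 8.
  sig27: had never run; runs now, result 8.
  sig29: had never run; runs now, result 8.
  sig31: had never run; runs now, result -8.
  sig32: had never run; runs now, result 16.
  sig33: a read changed (src3 4->0; sig15 4->0) — executes, giving 16.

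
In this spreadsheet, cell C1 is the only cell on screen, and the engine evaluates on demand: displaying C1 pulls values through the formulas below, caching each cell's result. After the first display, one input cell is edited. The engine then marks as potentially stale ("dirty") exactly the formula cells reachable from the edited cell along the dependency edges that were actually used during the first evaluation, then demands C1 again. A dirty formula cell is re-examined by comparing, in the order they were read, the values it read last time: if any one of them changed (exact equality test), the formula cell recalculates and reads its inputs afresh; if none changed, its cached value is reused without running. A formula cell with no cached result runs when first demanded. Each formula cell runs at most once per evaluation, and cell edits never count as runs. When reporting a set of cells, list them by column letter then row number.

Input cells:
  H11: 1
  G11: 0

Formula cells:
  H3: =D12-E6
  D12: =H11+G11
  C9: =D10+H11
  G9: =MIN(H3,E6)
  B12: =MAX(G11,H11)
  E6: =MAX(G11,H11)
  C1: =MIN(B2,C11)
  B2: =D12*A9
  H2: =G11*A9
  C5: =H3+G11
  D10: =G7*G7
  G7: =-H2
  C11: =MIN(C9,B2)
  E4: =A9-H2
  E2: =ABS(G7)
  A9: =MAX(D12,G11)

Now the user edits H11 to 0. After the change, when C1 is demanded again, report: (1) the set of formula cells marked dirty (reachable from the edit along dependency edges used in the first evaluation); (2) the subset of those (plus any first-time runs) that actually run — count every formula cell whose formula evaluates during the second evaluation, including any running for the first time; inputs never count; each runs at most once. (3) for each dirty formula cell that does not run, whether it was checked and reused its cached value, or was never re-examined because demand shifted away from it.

Initial pass — values computed on the first demand:
  D12 = 1 + 0 = 1
  A9 = MAX(1, 0) = 1
  B2 = 1 * 1 = 1
  H2 = 0 * 1 = 0
  G7 = -(0) = 0
  D10 = 0 * 0 = 0
  C9 = 0 + 1 = 1
  C11 = MIN(1, 1) = 1
  C1 = MIN(1, 1) = 1

Second demand — change propagation:
  D12: re-runs because H11 1->0; new result 0.
  A9: re-runs because D12 1->0; new result 0.
  B2: re-runs because D12 1->0; A9 1->0; new result 0.
  H2: re-runs because A9 1->0; new result 0 (unchanged).
  G7: re-examined; everything it read last time is the same (H2 unchanged) — cache 0 kept, no run.
  D10: re-examined; everything it read last time is the same (G7 unchanged, G7 unchanged) — cache 0 kept, no run.
  C9: re-runs because H11 1->0; new result 0.
  C11: re-runs because C9 1->0; B2 1->0; new result 0.
  C1: re-runs because B2 1->0; C11 1->0; new result 0.

The important point: at G7 every value read last time is unchanged, so the dirty flag clears without a run.

Dirty set: A9, B2, C1, C9, C11, D10, D12, G7, H2.
Run set: A9, B2, C1, C9, C11, D12, H2 (7 run).
Re-examined without running (cache reused): D10, G7.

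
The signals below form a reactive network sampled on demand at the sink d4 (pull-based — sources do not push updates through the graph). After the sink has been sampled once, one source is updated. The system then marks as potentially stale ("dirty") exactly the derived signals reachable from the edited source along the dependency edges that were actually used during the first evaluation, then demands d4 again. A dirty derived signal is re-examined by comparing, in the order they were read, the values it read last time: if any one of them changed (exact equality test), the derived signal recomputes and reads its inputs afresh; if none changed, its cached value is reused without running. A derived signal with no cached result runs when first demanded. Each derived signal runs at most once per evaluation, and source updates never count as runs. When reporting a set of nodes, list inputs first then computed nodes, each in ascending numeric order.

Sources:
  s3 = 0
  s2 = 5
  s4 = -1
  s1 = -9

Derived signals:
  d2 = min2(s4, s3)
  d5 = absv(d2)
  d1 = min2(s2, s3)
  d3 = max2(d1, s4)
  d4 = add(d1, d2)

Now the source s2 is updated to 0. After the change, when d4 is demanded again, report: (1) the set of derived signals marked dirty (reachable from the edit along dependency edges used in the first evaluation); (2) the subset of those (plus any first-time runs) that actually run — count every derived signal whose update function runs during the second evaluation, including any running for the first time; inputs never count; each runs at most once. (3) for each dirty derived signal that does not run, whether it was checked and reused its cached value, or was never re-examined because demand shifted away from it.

Initial pass — values computed on the first demand:
  d1 = min2(5, 0) = 0
  d2 = min2(-1, 0) = -1
  d4 = add(0, -1) = -1

Second demand — change propagation:
  d1: re-runs because s2 5->0; new result 0 (unchanged).
  d4: re-examined; everything it read last time is the same (d1 unchanged, d2 unchanged) — cache -1 kept, no run.

The important point: d1 recomputes to an identical value, and the output ends up unchanged.

Dirty set: d1, d4.
Run set: d1 (1 run).
Re-examined without running (cache reused): d4.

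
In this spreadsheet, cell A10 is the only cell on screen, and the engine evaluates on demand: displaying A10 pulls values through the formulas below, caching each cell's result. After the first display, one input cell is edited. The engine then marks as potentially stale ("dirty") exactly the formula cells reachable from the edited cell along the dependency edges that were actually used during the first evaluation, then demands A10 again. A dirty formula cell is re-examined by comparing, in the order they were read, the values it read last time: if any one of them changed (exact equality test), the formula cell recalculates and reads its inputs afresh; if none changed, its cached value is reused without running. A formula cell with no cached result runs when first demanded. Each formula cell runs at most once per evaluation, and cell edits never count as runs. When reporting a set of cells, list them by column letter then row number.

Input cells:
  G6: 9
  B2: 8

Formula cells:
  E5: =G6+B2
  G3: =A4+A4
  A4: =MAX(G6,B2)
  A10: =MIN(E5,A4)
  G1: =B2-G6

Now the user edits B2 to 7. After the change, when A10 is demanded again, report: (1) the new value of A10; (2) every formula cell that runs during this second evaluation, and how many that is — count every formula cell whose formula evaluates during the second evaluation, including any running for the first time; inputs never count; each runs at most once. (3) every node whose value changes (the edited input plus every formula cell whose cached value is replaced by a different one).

Initial pass — values computed on the first demand:
  A4 = MAX(9, 8) = 9
  E5 = 9 + 8 = 17
  A10 = MIN(17, 9) = 9

Second demand — change propagation:
  A4: re-runs because B2 8->7; new result 9 (unchanged).
  E5: re-runs because B2 8->7; new result 16.
  A10: re-runs because E5 17->16; new result 9 (unchanged).

A10 now evaluates to 9.
Run set: A4, A10, E5 (3 run).
Changed values: B2, E5.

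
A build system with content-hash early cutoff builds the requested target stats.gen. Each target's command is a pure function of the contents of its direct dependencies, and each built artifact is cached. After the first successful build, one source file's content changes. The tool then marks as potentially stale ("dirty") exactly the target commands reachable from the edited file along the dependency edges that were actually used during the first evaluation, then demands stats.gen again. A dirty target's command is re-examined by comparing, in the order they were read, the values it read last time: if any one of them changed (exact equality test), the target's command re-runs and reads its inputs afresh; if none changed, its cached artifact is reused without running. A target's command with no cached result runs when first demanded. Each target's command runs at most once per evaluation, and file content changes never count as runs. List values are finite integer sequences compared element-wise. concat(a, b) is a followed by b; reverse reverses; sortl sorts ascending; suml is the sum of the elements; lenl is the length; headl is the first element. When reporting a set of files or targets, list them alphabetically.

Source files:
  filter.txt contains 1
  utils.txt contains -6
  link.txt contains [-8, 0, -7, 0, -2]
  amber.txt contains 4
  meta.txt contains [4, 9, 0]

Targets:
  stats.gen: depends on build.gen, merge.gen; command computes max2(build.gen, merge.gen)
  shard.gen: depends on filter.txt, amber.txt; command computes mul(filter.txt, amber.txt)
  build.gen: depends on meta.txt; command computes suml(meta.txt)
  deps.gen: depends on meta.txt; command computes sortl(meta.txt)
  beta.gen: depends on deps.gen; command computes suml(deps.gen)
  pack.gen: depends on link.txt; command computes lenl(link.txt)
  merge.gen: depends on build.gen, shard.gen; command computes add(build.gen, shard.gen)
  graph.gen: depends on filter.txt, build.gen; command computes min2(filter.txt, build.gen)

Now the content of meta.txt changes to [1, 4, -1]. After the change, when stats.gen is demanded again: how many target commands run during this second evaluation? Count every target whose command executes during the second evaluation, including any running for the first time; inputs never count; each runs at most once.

Target commands that run: build.gen, merge.gen, stats.gen — 3 in total.

First evaluation (everything demanded from the output):
  build.gen = suml([4, 9, 0]) = 13
  shard.gen = mul(1, 4) = 4
  merge.gen = add(13, 4) = 17
  stats.gen = max2(13, 17) = 17

Propagation after the edit:
  build.gen: runs — meta.txt [4, 9, 0]->[1, 4, -1]; result 4.
  merge.gen: runs — build.gen 13->4; result 8.
  stats.gen: runs — build.gen 13->4; merge.gen 17->8; result 8.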